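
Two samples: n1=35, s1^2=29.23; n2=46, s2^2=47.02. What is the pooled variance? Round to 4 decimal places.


sp^2 = ((n1-1)*s1^2 + (n2-1)*s2^2)/(n1+n2-2)
(n1-1)*s1^2 = 34 * 29.23 = 993.82
(n2-1)*s2^2 = 45 * 47.02 = 2115.9
numerator = 993.82 + 2115.9 = 3109.72
n1+n2-2 = 79
sp^2 = 3109.72 / 79 = 77743/1975 ≈ 39.363544

39.3635


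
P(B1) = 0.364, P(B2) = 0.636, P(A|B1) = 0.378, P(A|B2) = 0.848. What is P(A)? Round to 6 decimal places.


P(A) = P(A|B1)*P(B1) + P(A|B2)*P(B2)
P(A|B1)*P(B1) = 0.378 * 0.364 = 0.137592
P(A|B2)*P(B2) = 0.848 * 0.636 = 0.539328
P(A) = 0.137592 + 0.539328 = 0.67692

0.676920


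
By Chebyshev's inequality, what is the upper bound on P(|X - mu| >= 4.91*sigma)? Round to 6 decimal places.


P <= 1/k^2
k^2 = 4.91^2 = 24.1081
1/k^2 = 1 / 24.1081 ≈ 0.04147983

0.041480


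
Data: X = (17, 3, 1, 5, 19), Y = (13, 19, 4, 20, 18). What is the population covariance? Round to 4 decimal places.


Cov = (1/n)*sum((xi-xbar)(yi-ybar))
n = 5, xbar = 45/5 = 9, ybar = 74/5 = 14.8
sum((xi-xbar)(yi-ybar)) = 58
Cov = 58 / 5 = 11.6

11.6000


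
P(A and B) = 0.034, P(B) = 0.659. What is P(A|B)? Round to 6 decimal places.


P(A|B) = P(A and B) / P(B) = 0.034 / 0.659 = 34/659 ≈ 0.05159332

0.051593


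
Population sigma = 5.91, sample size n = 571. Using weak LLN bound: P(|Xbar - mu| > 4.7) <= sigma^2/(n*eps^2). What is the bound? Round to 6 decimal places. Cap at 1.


bound = min(1, sigma^2/(n*eps^2))
sigma^2 = 5.91^2 = 34.9281
n*eps^2 = 571 * 4.7^2 = 571 * 22.09 = 12613.39
sigma^2/(n*eps^2) = 34.9281 / 12613.39 ≈ 0.00276913

0.002769


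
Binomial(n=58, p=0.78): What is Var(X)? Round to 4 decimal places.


Var = n*p*(1-p) = 58 * 0.78 * 0.22 = 9.9528

9.9528


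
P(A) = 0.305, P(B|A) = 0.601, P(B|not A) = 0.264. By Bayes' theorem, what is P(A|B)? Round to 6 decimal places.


P(A|B) = P(B|A)*P(A) / P(B), P(B) = P(B|A)*P(A) + P(B|not A)*P(not A)
P(B|A)*P(A) = 0.601 * 0.305 = 0.183305
P(B|not A)*P(not A) = 0.264 * 0.695 = 0.18348
P(B) = 0.183305 + 0.18348 = 0.366785
P(A|B) = 0.183305 / 0.366785 ≈ 0.49976144

0.499761


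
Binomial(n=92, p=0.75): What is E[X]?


E[X] = n*p = 92 * 0.75 = 69

69


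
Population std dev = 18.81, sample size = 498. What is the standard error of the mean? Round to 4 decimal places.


SE = sigma / sqrt(n)
sqrt(498) ≈ 22.315914
SE = 18.81 / 22.315914 ≈ 0.842896

0.8429


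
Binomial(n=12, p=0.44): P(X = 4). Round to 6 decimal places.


P = C(n,k) * p^k * (1-p)^(n-k)
C(12,4) = 495
p^k = 0.44^4 = 0.03748096
(1-p)^(n-k) = 0.56^8 ≈ 0.009671731
P = 495 * 0.03748096 * 0.009671731 ≈ 0.179440

0.179440


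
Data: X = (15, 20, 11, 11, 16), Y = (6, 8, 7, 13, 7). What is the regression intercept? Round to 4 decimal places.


a = ybar - b*xbar, where b = sum((xi-xbar)(yi-ybar)) / sum((xi-xbar)^2)
n = 5, xbar = 73/5 = 14.6, ybar = 41/5 = 8.2
Sxy = sum((xi-xbar)(yi-ybar)) = -16.6
Sxx = sum((xi-xbar)^2) = 57.2
b = Sxy / Sxx = -83/286 ≈ -0.290210
a = 8.2 - (-0.290210) * 14.6 = 3557/286 ≈ 12.437063

12.4371


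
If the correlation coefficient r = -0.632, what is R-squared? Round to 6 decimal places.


R^2 = r^2 = (-0.632)^2 = 0.399424

0.399424


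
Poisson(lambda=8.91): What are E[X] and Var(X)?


E[X] = Var(X) = lambda = 8.91

8.91, 8.91


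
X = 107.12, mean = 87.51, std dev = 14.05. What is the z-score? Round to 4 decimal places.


z = (X - mu) / sigma
X - mu = 107.12 - 87.51 = 19.61
z = 19.61 / 14.05 = 1961/1405 ≈ 1.395730

1.3957


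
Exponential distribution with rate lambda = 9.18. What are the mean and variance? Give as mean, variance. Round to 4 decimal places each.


mean = 1/lam, var = 1/lam^2
mean = 1 / 9.18 = 50/459 ≈ 0.108932
lam^2 = 9.18^2 = 84.2724
var = 1 / 84.2724 ≈ 0.011866

0.1089, 0.0119


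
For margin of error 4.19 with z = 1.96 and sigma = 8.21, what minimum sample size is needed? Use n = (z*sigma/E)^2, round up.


z*sigma/E = 1.96 * 8.21 / 4.19 ≈ 3.840477
(z*sigma/E)^2 ≈ 14.749266
round up: n = 15

15


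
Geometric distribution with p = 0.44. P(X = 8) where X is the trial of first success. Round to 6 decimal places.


P = (1-p)^(k-1) * p
(1-p)^(k-1) = 0.56^7 ≈ 0.01727095
P = 0.01727095 * 0.44 ≈ 0.007599217

0.007599


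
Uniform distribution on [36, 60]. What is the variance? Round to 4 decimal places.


Var = (b-a)^2 / 12
(b-a)^2 = (60 - 36)^2 = 576
Var = 576/12 = 48

48.0000


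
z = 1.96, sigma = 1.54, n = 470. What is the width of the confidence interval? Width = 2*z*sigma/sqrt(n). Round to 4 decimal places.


width = 2*z*sigma/sqrt(n)
2*z*sigma = 2 * 1.96 * 1.54 = 6.0368
sqrt(470) ≈ 21.679483
width = 6.0368 / 21.679483 ≈ 0.278457

0.2785


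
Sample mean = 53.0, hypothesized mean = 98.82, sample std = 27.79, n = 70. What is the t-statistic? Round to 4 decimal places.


t = (xbar - mu0) / (s/sqrt(n))
xbar - mu0 = 53.0 - 98.82 = -45.82
sqrt(70) ≈ 8.36660027
s/sqrt(n) = 27.79 / 8.36660027 ≈ 3.32154031
t = -45.82 / 3.32154031 ≈ -13.794805

-13.7948


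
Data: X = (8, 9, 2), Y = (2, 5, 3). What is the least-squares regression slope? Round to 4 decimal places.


b = sum((xi-xbar)(yi-ybar)) / sum((xi-xbar)^2)
n = 3, xbar = 19/3 ≈ 6.333333, ybar = 10/3 ≈ 3.333333
Sxy = sum((xi-xbar)(yi-ybar)) = 11/3 ≈ 3.666667
Sxx = sum((xi-xbar)^2) = 86/3 ≈ 28.666667
b = Sxy / Sxx = 11/86 ≈ 0.127907

0.1279


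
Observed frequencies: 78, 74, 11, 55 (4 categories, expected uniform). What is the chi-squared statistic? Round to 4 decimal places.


chi2 = sum((O-E)^2/E), E = total/4
total = 218, E = 218/4 = 54.5
(78 - 54.5)^2 / 54.5 = 552.25 / 54.5 = 2209/218 ≈ 10.133028
(74 - 54.5)^2 / 54.5 = 380.25 / 54.5 = 1521/218 ≈ 6.977064
(11 - 54.5)^2 / 54.5 = 1892.25 / 54.5 = 7569/218 ≈ 34.720183
(55 - 54.5)^2 / 54.5 = 0.25 / 54.5 = 1/218 ≈ 0.004587
chi2 = 5650/109 ≈ 51.834862

51.8349


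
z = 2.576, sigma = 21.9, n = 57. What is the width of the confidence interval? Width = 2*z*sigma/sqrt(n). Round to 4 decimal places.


width = 2*z*sigma/sqrt(n)
2*z*sigma = 2 * 2.576 * 21.9 = 112.8288
sqrt(57) ≈ 7.549834
width = 112.8288 / 7.549834 ≈ 14.944540

14.9445


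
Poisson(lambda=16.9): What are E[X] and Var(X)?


E[X] = Var(X) = lambda = 16.9

16.9, 16.9


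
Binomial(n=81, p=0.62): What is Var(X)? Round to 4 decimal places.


Var = n*p*(1-p) = 81 * 0.62 * 0.38 = 19.0836

19.0836


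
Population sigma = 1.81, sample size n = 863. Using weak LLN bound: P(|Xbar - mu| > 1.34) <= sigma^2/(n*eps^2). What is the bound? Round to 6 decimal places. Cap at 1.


bound = min(1, sigma^2/(n*eps^2))
sigma^2 = 1.81^2 = 3.2761
n*eps^2 = 863 * 1.34^2 = 863 * 1.7956 = 1549.6028
sigma^2/(n*eps^2) = 3.2761 / 1549.6028 ≈ 0.00211415

0.002114


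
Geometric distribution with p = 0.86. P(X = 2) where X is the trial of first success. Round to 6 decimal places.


P = (1-p)^(k-1) * p
(1-p)^(k-1) = 0.14^1 = 0.14
P = 0.14 * 0.86 = 0.1204

0.120400


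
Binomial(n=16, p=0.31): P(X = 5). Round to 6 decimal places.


P = C(n,k) * p^k * (1-p)^(n-k)
C(16,5) = 4368
p^k = 0.31^5 ≈ 0.002862915
(1-p)^(n-k) = 0.69^11 ≈ 0.01687874
P = 4368 * 0.002862915 * 0.01687874 ≈ 0.211072

0.211072


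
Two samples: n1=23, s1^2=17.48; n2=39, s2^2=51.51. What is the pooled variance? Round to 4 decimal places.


sp^2 = ((n1-1)*s1^2 + (n2-1)*s2^2)/(n1+n2-2)
(n1-1)*s1^2 = 22 * 17.48 = 384.56
(n2-1)*s2^2 = 38 * 51.51 = 1957.38
numerator = 384.56 + 1957.38 = 2341.94
n1+n2-2 = 60
sp^2 = 2341.94 / 60 = 117097/3000 ≈ 39.032333

39.0323


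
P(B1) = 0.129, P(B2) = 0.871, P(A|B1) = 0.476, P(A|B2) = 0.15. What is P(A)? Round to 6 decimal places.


P(A) = P(A|B1)*P(B1) + P(A|B2)*P(B2)
P(A|B1)*P(B1) = 0.476 * 0.129 = 0.061404
P(A|B2)*P(B2) = 0.15 * 0.871 = 0.13065
P(A) = 0.061404 + 0.13065 = 0.192054

0.192054


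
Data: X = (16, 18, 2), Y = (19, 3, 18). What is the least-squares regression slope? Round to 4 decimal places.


b = sum((xi-xbar)(yi-ybar)) / sum((xi-xbar)^2)
n = 3, xbar = 36/3 = 12, ybar = 40/3 ≈ 13.333333
Sxy = sum((xi-xbar)(yi-ybar)) = -86
Sxx = sum((xi-xbar)^2) = 152
b = Sxy / Sxx = -43/76 ≈ -0.565789

-0.5658


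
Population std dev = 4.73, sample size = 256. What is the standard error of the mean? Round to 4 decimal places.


SE = sigma / sqrt(n)
sqrt(256) = 16
SE = 4.73 / 16 = 0.295625

0.2956


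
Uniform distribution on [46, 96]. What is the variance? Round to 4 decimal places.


Var = (b-a)^2 / 12
(b-a)^2 = (96 - 46)^2 = 2500
Var = 2500/12 ≈ 208.333333

208.3333


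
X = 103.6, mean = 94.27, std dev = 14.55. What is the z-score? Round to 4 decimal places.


z = (X - mu) / sigma
X - mu = 103.6 - 94.27 = 9.33
z = 9.33 / 14.55 = 311/485 ≈ 0.641237

0.6412


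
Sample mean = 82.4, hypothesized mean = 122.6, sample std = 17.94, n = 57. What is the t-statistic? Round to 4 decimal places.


t = (xbar - mu0) / (s/sqrt(n))
xbar - mu0 = 82.4 - 122.6 = -40.2
sqrt(57) ≈ 7.54983444
s/sqrt(n) = 17.94 / 7.54983444 ≈ 2.37621105
t = -40.2 / 2.37621105 ≈ -16.917689

-16.9177


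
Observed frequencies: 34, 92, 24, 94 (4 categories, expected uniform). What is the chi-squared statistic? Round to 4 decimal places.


chi2 = sum((O-E)^2/E), E = total/4
total = 244, E = 244/4 = 61
(34 - 61)^2 / 61 = 729 / 61 = 729/61 ≈ 11.950820
(92 - 61)^2 / 61 = 961 / 61 = 961/61 ≈ 15.754098
(24 - 61)^2 / 61 = 1369 / 61 = 1369/61 ≈ 22.442623
(94 - 61)^2 / 61 = 1089 / 61 = 1089/61 ≈ 17.852459
chi2 = 68

68.0000


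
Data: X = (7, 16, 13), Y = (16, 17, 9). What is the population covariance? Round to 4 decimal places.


Cov = (1/n)*sum((xi-xbar)(yi-ybar))
n = 3, xbar = 36/3 = 12, ybar = 42/3 = 14
sum((xi-xbar)(yi-ybar)) = -3
Cov = -3 / 3 = -1

-1.0000


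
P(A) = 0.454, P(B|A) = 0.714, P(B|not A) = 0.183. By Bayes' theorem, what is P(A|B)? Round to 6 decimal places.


P(A|B) = P(B|A)*P(A) / P(B), P(B) = P(B|A)*P(A) + P(B|not A)*P(not A)
P(B|A)*P(A) = 0.714 * 0.454 = 0.324156
P(B|not A)*P(not A) = 0.183 * 0.546 = 0.099918
P(B) = 0.324156 + 0.099918 = 0.424074
P(A|B) = 0.324156 / 0.424074 ≈ 0.76438546

0.764385


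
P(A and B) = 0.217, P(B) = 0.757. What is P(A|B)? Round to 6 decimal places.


P(A|B) = P(A and B) / P(B) = 0.217 / 0.757 = 217/757 ≈ 0.28665786

0.286658


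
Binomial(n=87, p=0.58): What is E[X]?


E[X] = n*p = 87 * 0.58 = 50.46

50.46


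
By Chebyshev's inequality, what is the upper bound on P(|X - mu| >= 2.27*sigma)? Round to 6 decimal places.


P <= 1/k^2
k^2 = 2.27^2 = 5.1529
1/k^2 = 1 / 5.1529 ≈ 0.19406548

0.194065


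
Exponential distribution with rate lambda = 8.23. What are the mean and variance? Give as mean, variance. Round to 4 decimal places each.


mean = 1/lam, var = 1/lam^2
mean = 1 / 8.23 = 100/823 ≈ 0.121507
lam^2 = 8.23^2 = 67.7329
var = 1 / 67.7329 ≈ 0.014764

0.1215, 0.0148


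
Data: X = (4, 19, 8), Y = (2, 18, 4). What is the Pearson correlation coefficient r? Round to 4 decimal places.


r = sum((xi-xbar)(yi-ybar)) / sqrt(sum((xi-xbar)^2) * sum((yi-ybar)^2))
n = 3, xbar = 31/3 ≈ 10.333333, ybar = 24/3 = 8
Sxy = sum((xi-xbar)(yi-ybar)) = 134
Sxx = sum((xi-xbar)^2) = 362/3 ≈ 120.666667
Syy = sum((yi-ybar)^2) = 152
sqrt(Sxx*Syy) ≈ 135.430179
r = Sxy / sqrt(Sxx*Syy) = 134 / 135.430179 ≈ 0.989440

0.9894


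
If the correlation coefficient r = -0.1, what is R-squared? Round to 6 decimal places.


R^2 = r^2 = (-0.1)^2 = 0.01

0.010000


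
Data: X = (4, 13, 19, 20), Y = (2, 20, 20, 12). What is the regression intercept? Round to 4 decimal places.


a = ybar - b*xbar, where b = sum((xi-xbar)(yi-ybar)) / sum((xi-xbar)^2)
n = 4, xbar = 56/4 = 14, ybar = 54/4 = 13.5
Sxy = sum((xi-xbar)(yi-ybar)) = 132
Sxx = sum((xi-xbar)^2) = 162
b = Sxy / Sxx = 22/27 ≈ 0.814815
a = 13.5 - 0.814815 * 14 = 113/54 ≈ 2.092593

2.0926


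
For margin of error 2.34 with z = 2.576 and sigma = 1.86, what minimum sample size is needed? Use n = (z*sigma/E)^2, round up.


z*sigma/E = 2.576 * 1.86 / 2.34 = 9982/4875 ≈ 2.047590
(z*sigma/E)^2 ≈ 4.192624
round up: n = 5

5


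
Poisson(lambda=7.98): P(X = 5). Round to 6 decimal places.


P = e^(-lam) * lam^k / k!
e^(-7.98) ≈ 0.0003422394
lam^k = 7.98^5 ≈ 32360.442886
k! = 5! = 120
P = 0.0003422394 * 32360.442886 / 120 ≈ 0.092292

0.092292


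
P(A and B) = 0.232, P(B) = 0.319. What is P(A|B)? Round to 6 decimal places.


P(A|B) = P(A and B) / P(B) = 0.232 / 0.319 = 8/11 ≈ 0.72727273

0.727273


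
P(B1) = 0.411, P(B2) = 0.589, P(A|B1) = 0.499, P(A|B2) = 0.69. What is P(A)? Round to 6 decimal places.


P(A) = P(A|B1)*P(B1) + P(A|B2)*P(B2)
P(A|B1)*P(B1) = 0.499 * 0.411 = 0.205089
P(A|B2)*P(B2) = 0.69 * 0.589 = 0.40641
P(A) = 0.205089 + 0.40641 = 0.611499

0.611499


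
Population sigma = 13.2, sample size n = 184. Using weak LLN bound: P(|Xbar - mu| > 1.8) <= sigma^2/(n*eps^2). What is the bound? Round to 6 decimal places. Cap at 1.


bound = min(1, sigma^2/(n*eps^2))
sigma^2 = 13.2^2 = 174.24
n*eps^2 = 184 * 1.8^2 = 184 * 3.24 = 596.16
sigma^2/(n*eps^2) = 174.24 / 596.16 = 121/414 ≈ 0.29227053

0.292271


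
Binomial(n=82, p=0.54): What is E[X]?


E[X] = n*p = 82 * 0.54 = 44.28

44.28


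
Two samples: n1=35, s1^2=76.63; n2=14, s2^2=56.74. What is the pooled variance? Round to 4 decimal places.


sp^2 = ((n1-1)*s1^2 + (n2-1)*s2^2)/(n1+n2-2)
(n1-1)*s1^2 = 34 * 76.63 = 2605.42
(n2-1)*s2^2 = 13 * 56.74 = 737.62
numerator = 2605.42 + 737.62 = 3343.04
n1+n2-2 = 47
sp^2 = 3343.04 / 47 = 83576/1175 ≈ 71.128511

71.1285


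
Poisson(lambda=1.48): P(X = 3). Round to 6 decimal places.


P = e^(-lam) * lam^k / k!
e^(-1.48) ≈ 0.2276377
lam^k = 1.48^3 = 3.241792
k! = 3! = 6
P = 0.2276377 * 3.241792 / 6 ≈ 0.122992

0.122992


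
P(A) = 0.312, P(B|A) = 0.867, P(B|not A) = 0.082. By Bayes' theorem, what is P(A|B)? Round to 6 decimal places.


P(A|B) = P(B|A)*P(A) / P(B), P(B) = P(B|A)*P(A) + P(B|not A)*P(not A)
P(B|A)*P(A) = 0.867 * 0.312 = 0.270504
P(B|not A)*P(not A) = 0.082 * 0.688 = 0.056416
P(B) = 0.270504 + 0.056416 = 0.32692
P(A|B) = 0.270504 / 0.32692 ≈ 0.82743179

0.827432


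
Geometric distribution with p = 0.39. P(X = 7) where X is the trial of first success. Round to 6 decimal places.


P = (1-p)^(k-1) * p
(1-p)^(k-1) = 0.61^6 ≈ 0.05152037
P = 0.05152037 * 0.39 ≈ 0.02009295

0.020093


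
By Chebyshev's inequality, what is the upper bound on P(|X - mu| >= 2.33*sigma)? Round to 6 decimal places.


P <= 1/k^2
k^2 = 2.33^2 = 5.4289
1/k^2 = 1 / 5.4289 ≈ 0.18419938

0.184199


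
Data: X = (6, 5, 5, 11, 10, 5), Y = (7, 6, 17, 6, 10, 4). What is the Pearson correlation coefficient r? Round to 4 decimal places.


r = sum((xi-xbar)(yi-ybar)) / sqrt(sum((xi-xbar)^2) * sum((yi-ybar)^2))
n = 6, xbar = 42/6 = 7, ybar = 50/6 = 25/3 ≈ 8.333333
Sxy = sum((xi-xbar)(yi-ybar)) = -7
Sxx = sum((xi-xbar)^2) = 38
Syy = sum((yi-ybar)^2) = 328/3 ≈ 109.333333
sqrt(Sxx*Syy) ≈ 64.456704
r = Sxy / sqrt(Sxx*Syy) = -7 / 64.456704 ≈ -0.108600

-0.1086


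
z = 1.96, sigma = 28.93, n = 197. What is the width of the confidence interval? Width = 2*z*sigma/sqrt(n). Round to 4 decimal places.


width = 2*z*sigma/sqrt(n)
2*z*sigma = 2 * 1.96 * 28.93 = 113.4056
sqrt(197) ≈ 14.035669
width = 113.4056 / 14.035669 ≈ 8.079814

8.0798


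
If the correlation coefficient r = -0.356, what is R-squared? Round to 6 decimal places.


R^2 = r^2 = (-0.356)^2 = 0.126736

0.126736


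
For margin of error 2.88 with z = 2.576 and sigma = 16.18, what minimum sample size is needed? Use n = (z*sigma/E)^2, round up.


z*sigma/E = 2.576 * 16.18 / 2.88 = 130249/9000 ≈ 14.472111
(z*sigma/E)^2 ≈ 209.442000
round up: n = 210

210


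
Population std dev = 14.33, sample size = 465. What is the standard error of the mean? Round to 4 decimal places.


SE = sigma / sqrt(n)
sqrt(465) ≈ 21.563859
SE = 14.33 / 21.563859 ≈ 0.664538

0.6645


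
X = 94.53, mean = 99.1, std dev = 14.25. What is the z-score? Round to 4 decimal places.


z = (X - mu) / sigma
X - mu = 94.53 - 99.1 = -4.57
z = -4.57 / 14.25 = -457/1425 ≈ -0.320702

-0.3207


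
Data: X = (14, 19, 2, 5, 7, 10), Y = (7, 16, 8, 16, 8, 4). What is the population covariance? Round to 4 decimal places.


Cov = (1/n)*sum((xi-xbar)(yi-ybar))
n = 6, xbar = 57/6 = 9.5, ybar = 59/6 ≈ 9.833333
sum((xi-xbar)(yi-ybar)) = 33.5
Cov = 33.5 / 6 = 67/12 ≈ 5.583333

5.5833


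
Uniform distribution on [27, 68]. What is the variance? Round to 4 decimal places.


Var = (b-a)^2 / 12
(b-a)^2 = (68 - 27)^2 = 1681
Var = 1681/12 ≈ 140.083333

140.0833


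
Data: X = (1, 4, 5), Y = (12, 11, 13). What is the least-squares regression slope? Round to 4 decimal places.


b = sum((xi-xbar)(yi-ybar)) / sum((xi-xbar)^2)
n = 3, xbar = 10/3 ≈ 3.333333, ybar = 36/3 = 12
Sxy = sum((xi-xbar)(yi-ybar)) = 1
Sxx = sum((xi-xbar)^2) = 26/3 ≈ 8.666667
b = Sxy / Sxx = 3/26 ≈ 0.115385

0.1154


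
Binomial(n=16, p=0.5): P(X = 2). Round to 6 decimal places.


P = C(n,k) * p^k * (1-p)^(n-k)
C(16,2) = 120
p^k = 0.5^2 = 0.25
(1-p)^(n-k) = 0.5^14 ≈ 0.00006103516
P = 120 * 0.25 * 0.00006103516 = 15/8192 ≈ 0.001831

0.001831


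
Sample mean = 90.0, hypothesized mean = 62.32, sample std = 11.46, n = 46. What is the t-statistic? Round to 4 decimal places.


t = (xbar - mu0) / (s/sqrt(n))
xbar - mu0 = 90.0 - 62.32 = 27.68
sqrt(46) ≈ 6.78232998
s/sqrt(n) = 11.46 / 6.78232998 ≈ 1.68968482
t = 27.68 / 1.68968482 ≈ 16.381753

16.3818


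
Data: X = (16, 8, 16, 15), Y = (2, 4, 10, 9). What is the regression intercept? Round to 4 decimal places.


a = ybar - b*xbar, where b = sum((xi-xbar)(yi-ybar)) / sum((xi-xbar)^2)
n = 4, xbar = 55/4 = 13.75, ybar = 25/4 = 6.25
Sxy = sum((xi-xbar)(yi-ybar)) = 15.25
Sxx = sum((xi-xbar)^2) = 44.75
b = Sxy / Sxx = 61/179 ≈ 0.340782
a = 6.25 - 0.340782 * 13.75 = 280/179 ≈ 1.564246

1.5642


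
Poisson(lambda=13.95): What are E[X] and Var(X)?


E[X] = Var(X) = lambda = 13.95

13.95, 13.95


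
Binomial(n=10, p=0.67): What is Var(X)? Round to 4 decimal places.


Var = n*p*(1-p) = 10 * 0.67 * 0.33 = 2.211

2.2110


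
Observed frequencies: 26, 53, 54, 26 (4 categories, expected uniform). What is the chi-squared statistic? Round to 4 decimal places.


chi2 = sum((O-E)^2/E), E = total/4
total = 159, E = 159/4 = 39.75
(26 - 39.75)^2 / 39.75 = 189.0625 / 39.75 = 3025/636 ≈ 4.756289
(53 - 39.75)^2 / 39.75 = 175.5625 / 39.75 = 53/12 ≈ 4.416667
(54 - 39.75)^2 / 39.75 = 203.0625 / 39.75 = 1083/212 ≈ 5.108491
(26 - 39.75)^2 / 39.75 = 189.0625 / 39.75 = 3025/636 ≈ 4.756289
chi2 = 1009/53 ≈ 19.037736

19.0377


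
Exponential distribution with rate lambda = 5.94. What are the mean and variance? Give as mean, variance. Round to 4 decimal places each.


mean = 1/lam, var = 1/lam^2
mean = 1 / 5.94 = 50/297 ≈ 0.168350
lam^2 = 5.94^2 = 35.2836
var = 1 / 35.2836 ≈ 0.028342

0.1684, 0.0283


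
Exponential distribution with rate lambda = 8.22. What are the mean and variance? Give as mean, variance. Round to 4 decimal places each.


mean = 1/lam, var = 1/lam^2
mean = 1 / 8.22 = 50/411 ≈ 0.121655
lam^2 = 8.22^2 = 67.5684
var = 1 / 67.5684 ≈ 0.014800

0.1217, 0.0148


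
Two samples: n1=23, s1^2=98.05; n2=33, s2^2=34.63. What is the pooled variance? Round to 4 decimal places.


sp^2 = ((n1-1)*s1^2 + (n2-1)*s2^2)/(n1+n2-2)
(n1-1)*s1^2 = 22 * 98.05 = 2157.1
(n2-1)*s2^2 = 32 * 34.63 = 1108.16
numerator = 2157.1 + 1108.16 = 3265.26
n1+n2-2 = 54
sp^2 = 3265.26 / 54 = 54421/900 ≈ 60.467778

60.4678


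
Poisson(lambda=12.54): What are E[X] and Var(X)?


E[X] = Var(X) = lambda = 12.54

12.54, 12.54


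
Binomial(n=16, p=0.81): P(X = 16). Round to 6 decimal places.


P = C(n,k) * p^k * (1-p)^(n-k)
C(16,16) = 1
p^k = 0.81^16 ≈ 0.03433684
(1-p)^(n-k) = 0.19^0 = 1
P = 1 * 0.03433684 * 1 ≈ 0.034337

0.034337


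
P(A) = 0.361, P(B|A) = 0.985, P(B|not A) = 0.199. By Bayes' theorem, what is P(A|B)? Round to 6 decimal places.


P(A|B) = P(B|A)*P(A) / P(B), P(B) = P(B|A)*P(A) + P(B|not A)*P(not A)
P(B|A)*P(A) = 0.985 * 0.361 = 0.355585
P(B|not A)*P(not A) = 0.199 * 0.639 = 0.127161
P(B) = 0.355585 + 0.127161 = 0.482746
P(A|B) = 0.355585 / 0.482746 ≈ 0.73658819

0.736588


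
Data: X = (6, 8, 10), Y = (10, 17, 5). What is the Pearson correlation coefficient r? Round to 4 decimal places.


r = sum((xi-xbar)(yi-ybar)) / sqrt(sum((xi-xbar)^2) * sum((yi-ybar)^2))
n = 3, xbar = 24/3 = 8, ybar = 32/3 ≈ 10.666667
Sxy = sum((xi-xbar)(yi-ybar)) = -10
Sxx = sum((xi-xbar)^2) = 8
Syy = sum((yi-ybar)^2) = 218/3 ≈ 72.666667
sqrt(Sxx*Syy) ≈ 24.110855
r = Sxy / sqrt(Sxx*Syy) = -10 / 24.110855 ≈ -0.414751

-0.4148


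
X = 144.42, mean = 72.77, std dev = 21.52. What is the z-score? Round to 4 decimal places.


z = (X - mu) / sigma
X - mu = 144.42 - 72.77 = 71.65
z = 71.65 / 21.52 = 7165/2152 ≈ 3.329461

3.3295


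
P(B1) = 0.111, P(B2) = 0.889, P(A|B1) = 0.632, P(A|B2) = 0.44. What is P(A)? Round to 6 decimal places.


P(A) = P(A|B1)*P(B1) + P(A|B2)*P(B2)
P(A|B1)*P(B1) = 0.632 * 0.111 = 0.070152
P(A|B2)*P(B2) = 0.44 * 0.889 = 0.39116
P(A) = 0.070152 + 0.39116 = 0.461312

0.461312


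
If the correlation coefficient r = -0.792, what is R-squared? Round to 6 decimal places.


R^2 = r^2 = (-0.792)^2 = 0.627264

0.627264


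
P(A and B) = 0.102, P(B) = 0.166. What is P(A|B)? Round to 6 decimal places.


P(A|B) = P(A and B) / P(B) = 0.102 / 0.166 = 51/83 ≈ 0.61445783

0.614458


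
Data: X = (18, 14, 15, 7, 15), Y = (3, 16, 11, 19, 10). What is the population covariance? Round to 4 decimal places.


Cov = (1/n)*sum((xi-xbar)(yi-ybar))
n = 5, xbar = 69/5 = 13.8, ybar = 59/5 = 11.8
sum((xi-xbar)(yi-ybar)) = -88.2
Cov = -88.2 / 5 = -17.64

-17.6400


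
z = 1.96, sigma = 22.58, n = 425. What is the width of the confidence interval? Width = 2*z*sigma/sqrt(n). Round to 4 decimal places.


width = 2*z*sigma/sqrt(n)
2*z*sigma = 2 * 1.96 * 22.58 = 88.5136
sqrt(425) ≈ 20.615528
width = 88.5136 / 20.615528 ≈ 4.293540

4.2935


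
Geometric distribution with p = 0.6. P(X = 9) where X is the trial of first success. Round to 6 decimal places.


P = (1-p)^(k-1) * p
(1-p)^(k-1) = 0.4^8 = 0.00065536
P = 0.00065536 * 0.6 = 0.000393216

0.000393


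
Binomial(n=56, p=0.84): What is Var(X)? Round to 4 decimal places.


Var = n*p*(1-p) = 56 * 0.84 * 0.16 = 7.5264

7.5264


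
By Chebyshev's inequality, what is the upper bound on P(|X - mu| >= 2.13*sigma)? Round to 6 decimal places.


P <= 1/k^2
k^2 = 2.13^2 = 4.5369
1/k^2 = 1 / 4.5369 ≈ 0.22041482

0.220415


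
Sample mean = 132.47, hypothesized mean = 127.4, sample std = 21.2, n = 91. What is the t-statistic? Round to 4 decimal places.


t = (xbar - mu0) / (s/sqrt(n))
xbar - mu0 = 132.47 - 127.4 = 5.07
sqrt(91) ≈ 9.53939201
s/sqrt(n) = 21.2 / 9.53939201 ≈ 2.22236385
t = 5.07 / 2.22236385 ≈ 2.281355

2.2814


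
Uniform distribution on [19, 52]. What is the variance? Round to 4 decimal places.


Var = (b-a)^2 / 12
(b-a)^2 = (52 - 19)^2 = 1089
Var = 1089/12 = 90.75

90.7500


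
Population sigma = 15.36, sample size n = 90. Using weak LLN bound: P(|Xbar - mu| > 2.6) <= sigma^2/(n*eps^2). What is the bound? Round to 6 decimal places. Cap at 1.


bound = min(1, sigma^2/(n*eps^2))
sigma^2 = 15.36^2 = 235.9296
n*eps^2 = 90 * 2.6^2 = 90 * 6.76 = 608.4
sigma^2/(n*eps^2) = 235.9296 / 608.4 ≈ 0.38778698

0.387787


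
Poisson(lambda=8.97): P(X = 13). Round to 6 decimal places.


P = e^(-lam) * lam^k / k!
e^(-8.97) ≈ 0.0001271682
lam^k = 8.97^13 ≈ 2433894557571.109453
k! = 13! = 6227020800
P = 0.0001271682 * 2433894557571.109453 / 6227020800 ≈ 0.049705

0.049705


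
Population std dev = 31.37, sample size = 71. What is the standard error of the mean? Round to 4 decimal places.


SE = sigma / sqrt(n)
sqrt(71) ≈ 8.426150
SE = 31.37 / 8.426150 ≈ 3.722934

3.7229


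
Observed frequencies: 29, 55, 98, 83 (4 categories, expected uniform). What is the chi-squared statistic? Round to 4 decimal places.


chi2 = sum((O-E)^2/E), E = total/4
total = 265, E = 265/4 = 66.25
(29 - 66.25)^2 / 66.25 = 1387.5625 / 66.25 = 22201/1060 ≈ 20.944340
(55 - 66.25)^2 / 66.25 = 126.5625 / 66.25 = 405/212 ≈ 1.910377
(98 - 66.25)^2 / 66.25 = 1008.0625 / 66.25 = 16129/1060 ≈ 15.216038
(83 - 66.25)^2 / 66.25 = 280.5625 / 66.25 = 4489/1060 ≈ 4.234906
chi2 = 11211/265 ≈ 42.305660

42.3057


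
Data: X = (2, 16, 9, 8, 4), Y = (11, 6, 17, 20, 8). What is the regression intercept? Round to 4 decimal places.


a = ybar - b*xbar, where b = sum((xi-xbar)(yi-ybar)) / sum((xi-xbar)^2)
n = 5, xbar = 39/5 = 7.8, ybar = 62/5 = 12.4
Sxy = sum((xi-xbar)(yi-ybar)) = -20.6
Sxx = sum((xi-xbar)^2) = 116.8
b = Sxy / Sxx = -103/584 ≈ -0.176370
a = 12.4 - (-0.176370) * 7.8 = 8045/584 ≈ 13.775685

13.7757


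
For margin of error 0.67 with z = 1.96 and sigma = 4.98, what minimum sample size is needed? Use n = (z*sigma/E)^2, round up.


z*sigma/E = 1.96 * 4.98 / 0.67 = 24402/1675 ≈ 14.568358
(z*sigma/E)^2 ≈ 212.237061
round up: n = 213

213


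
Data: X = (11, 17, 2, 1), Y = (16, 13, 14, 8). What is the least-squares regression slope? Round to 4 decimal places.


b = sum((xi-xbar)(yi-ybar)) / sum((xi-xbar)^2)
n = 4, xbar = 31/4 = 7.75, ybar = 51/4 = 12.75
Sxy = sum((xi-xbar)(yi-ybar)) = 37.75
Sxx = sum((xi-xbar)^2) = 174.75
b = Sxy / Sxx = 151/699 ≈ 0.216023

0.2160


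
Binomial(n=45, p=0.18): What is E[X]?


E[X] = n*p = 45 * 0.18 = 8.1

8.1


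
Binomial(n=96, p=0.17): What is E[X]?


E[X] = n*p = 96 * 0.17 = 16.32

16.32


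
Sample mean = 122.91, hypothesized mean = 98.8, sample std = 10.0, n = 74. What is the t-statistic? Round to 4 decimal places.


t = (xbar - mu0) / (s/sqrt(n))
xbar - mu0 = 122.91 - 98.8 = 24.11
sqrt(74) ≈ 8.60232527
s/sqrt(n) = 10.0 / 8.60232527 ≈ 1.16247639
t = 24.11 / 1.16247639 ≈ 20.740206

20.7402


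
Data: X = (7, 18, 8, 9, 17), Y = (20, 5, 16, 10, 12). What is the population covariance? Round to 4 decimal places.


Cov = (1/n)*sum((xi-xbar)(yi-ybar))
n = 5, xbar = 59/5 = 11.8, ybar = 63/5 = 12.6
sum((xi-xbar)(yi-ybar)) = -91.4
Cov = -91.4 / 5 = -18.28

-18.2800


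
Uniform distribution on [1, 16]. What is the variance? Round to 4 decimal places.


Var = (b-a)^2 / 12
(b-a)^2 = (16 - 1)^2 = 225
Var = 225/12 = 18.75

18.7500


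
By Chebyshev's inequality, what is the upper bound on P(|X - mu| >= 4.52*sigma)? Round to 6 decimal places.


P <= 1/k^2
k^2 = 4.52^2 = 20.4304
1/k^2 = 1 / 20.4304 ≈ 0.04894667

0.048947


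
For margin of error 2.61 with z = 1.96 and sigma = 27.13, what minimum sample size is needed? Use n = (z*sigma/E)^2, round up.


z*sigma/E = 1.96 * 27.13 / 2.61 = 132937/6525 ≈ 20.373487
(z*sigma/E)^2 ≈ 415.078956
round up: n = 416

416


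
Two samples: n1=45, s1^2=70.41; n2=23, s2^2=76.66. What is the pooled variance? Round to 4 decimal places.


sp^2 = ((n1-1)*s1^2 + (n2-1)*s2^2)/(n1+n2-2)
(n1-1)*s1^2 = 44 * 70.41 = 3098.04
(n2-1)*s2^2 = 22 * 76.66 = 1686.52
numerator = 3098.04 + 1686.52 = 4784.56
n1+n2-2 = 66
sp^2 = 4784.56 / 66 = 5437/75 ≈ 72.493333

72.4933


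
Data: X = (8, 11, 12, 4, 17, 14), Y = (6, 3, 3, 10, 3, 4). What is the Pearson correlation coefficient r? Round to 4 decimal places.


r = sum((xi-xbar)(yi-ybar)) / sqrt(sum((xi-xbar)^2) * sum((yi-ybar)^2))
n = 6, xbar = 66/6 = 11, ybar = 29/6 ≈ 4.833333
Sxy = sum((xi-xbar)(yi-ybar)) = -55
Sxx = sum((xi-xbar)^2) = 104
Syy = sum((yi-ybar)^2) = 233/6 ≈ 38.833333
sqrt(Sxx*Syy) ≈ 63.550505
r = Sxy / sqrt(Sxx*Syy) = -55 / 63.550505 ≈ -0.865453

-0.8655


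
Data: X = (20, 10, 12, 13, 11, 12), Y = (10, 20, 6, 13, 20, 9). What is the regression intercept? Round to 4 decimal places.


a = ybar - b*xbar, where b = sum((xi-xbar)(yi-ybar)) / sum((xi-xbar)^2)
n = 6, xbar = 78/6 = 13, ybar = 78/6 = 13
Sxy = sum((xi-xbar)(yi-ybar)) = -45
Sxx = sum((xi-xbar)^2) = 64
b = Sxy / Sxx = -0.703125
a = 13 - (-0.703125) * 13 = 22.140625

22.1406


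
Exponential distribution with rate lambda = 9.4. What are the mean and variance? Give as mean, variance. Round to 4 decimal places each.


mean = 1/lam, var = 1/lam^2
mean = 1 / 9.4 = 5/47 ≈ 0.106383
lam^2 = 9.4^2 = 88.36
var = 1 / 88.36 = 25/2209 ≈ 0.011317

0.1064, 0.0113


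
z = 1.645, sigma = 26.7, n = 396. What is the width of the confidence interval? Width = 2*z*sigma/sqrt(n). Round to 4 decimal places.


width = 2*z*sigma/sqrt(n)
2*z*sigma = 2 * 1.645 * 26.7 = 87.843
sqrt(396) ≈ 19.899749
width = 87.843 / 19.899749 ≈ 4.414277

4.4143


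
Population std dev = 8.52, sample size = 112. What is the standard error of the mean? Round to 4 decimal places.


SE = sigma / sqrt(n)
sqrt(112) ≈ 10.583005
SE = 8.52 / 10.583005 ≈ 0.805064

0.8051


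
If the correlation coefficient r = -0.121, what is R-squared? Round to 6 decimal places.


R^2 = r^2 = (-0.121)^2 = 0.014641

0.014641


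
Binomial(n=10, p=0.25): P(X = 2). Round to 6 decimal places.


P = C(n,k) * p^k * (1-p)^(n-k)
C(10,2) = 45
p^k = 0.25^2 = 0.0625
(1-p)^(n-k) = 0.75^8 ≈ 0.1001129
P = 45 * 0.0625 * 0.1001129 ≈ 0.281568

0.281568


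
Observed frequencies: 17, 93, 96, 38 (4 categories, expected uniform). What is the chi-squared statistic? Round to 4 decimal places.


chi2 = sum((O-E)^2/E), E = total/4
total = 244, E = 244/4 = 61
(17 - 61)^2 / 61 = 1936 / 61 = 1936/61 ≈ 31.737705
(93 - 61)^2 / 61 = 1024 / 61 = 1024/61 ≈ 16.786885
(96 - 61)^2 / 61 = 1225 / 61 = 1225/61 ≈ 20.081967
(38 - 61)^2 / 61 = 529 / 61 = 529/61 ≈ 8.672131
chi2 = 4714/61 ≈ 77.278689

77.2787


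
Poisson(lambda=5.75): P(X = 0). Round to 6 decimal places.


P = e^(-lam) * lam^k / k!
e^(-5.75) ≈ 0.003182781
lam^k = 5.75^0 = 1
k! = 0! = 1
P = 0.003182781 * 1 / 1 ≈ 0.003183

0.003183


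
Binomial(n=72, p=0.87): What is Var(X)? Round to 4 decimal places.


Var = n*p*(1-p) = 72 * 0.87 * 0.13 = 8.1432

8.1432


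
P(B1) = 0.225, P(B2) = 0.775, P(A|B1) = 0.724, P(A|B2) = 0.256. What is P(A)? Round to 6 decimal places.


P(A) = P(A|B1)*P(B1) + P(A|B2)*P(B2)
P(A|B1)*P(B1) = 0.724 * 0.225 = 0.1629
P(A|B2)*P(B2) = 0.256 * 0.775 = 0.1984
P(A) = 0.1629 + 0.1984 = 0.3613

0.361300


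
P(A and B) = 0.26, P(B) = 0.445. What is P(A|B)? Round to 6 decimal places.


P(A|B) = P(A and B) / P(B) = 0.26 / 0.445 = 52/89 ≈ 0.58426966

0.584270


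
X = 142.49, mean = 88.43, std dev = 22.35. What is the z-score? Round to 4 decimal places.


z = (X - mu) / sigma
X - mu = 142.49 - 88.43 = 54.06
z = 54.06 / 22.35 = 1802/745 ≈ 2.418792

2.4188


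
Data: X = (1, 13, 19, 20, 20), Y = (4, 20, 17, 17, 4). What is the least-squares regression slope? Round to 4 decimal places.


b = sum((xi-xbar)(yi-ybar)) / sum((xi-xbar)^2)
n = 5, xbar = 73/5 = 14.6, ybar = 62/5 = 12.4
Sxy = sum((xi-xbar)(yi-ybar)) = 101.8
Sxx = sum((xi-xbar)^2) = 265.2
b = Sxy / Sxx = 509/1326 ≈ 0.383861

0.3839


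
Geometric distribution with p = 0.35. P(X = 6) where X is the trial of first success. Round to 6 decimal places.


P = (1-p)^(k-1) * p
(1-p)^(k-1) = 0.65^5 ≈ 0.1160291
P = 0.1160291 * 0.35 ≈ 0.04061017

0.040610


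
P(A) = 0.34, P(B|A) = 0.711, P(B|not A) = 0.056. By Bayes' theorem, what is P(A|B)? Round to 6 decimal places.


P(A|B) = P(B|A)*P(A) / P(B), P(B) = P(B|A)*P(A) + P(B|not A)*P(not A)
P(B|A)*P(A) = 0.711 * 0.34 = 0.24174
P(B|not A)*P(not A) = 0.056 * 0.66 = 0.03696
P(B) = 0.24174 + 0.03696 = 0.2787
P(A|B) = 0.24174 / 0.2787 = 4029/4645 ≈ 0.86738428

0.867384


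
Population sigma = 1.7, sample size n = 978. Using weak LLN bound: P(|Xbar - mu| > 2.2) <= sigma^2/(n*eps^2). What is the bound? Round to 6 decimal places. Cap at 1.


bound = min(1, sigma^2/(n*eps^2))
sigma^2 = 1.7^2 = 2.89
n*eps^2 = 978 * 2.2^2 = 978 * 4.84 = 4733.52
sigma^2/(n*eps^2) = 2.89 / 4733.52 ≈ 0.00061054

0.000611


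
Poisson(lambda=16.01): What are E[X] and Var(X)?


E[X] = Var(X) = lambda = 16.01

16.01, 16.01


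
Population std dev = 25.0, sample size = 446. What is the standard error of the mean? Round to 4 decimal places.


SE = sigma / sqrt(n)
sqrt(446) ≈ 21.118712
SE = 25.0 / 21.118712 ≈ 1.183784

1.1838


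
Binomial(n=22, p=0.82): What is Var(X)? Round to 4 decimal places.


Var = n*p*(1-p) = 22 * 0.82 * 0.18 = 3.2472

3.2472


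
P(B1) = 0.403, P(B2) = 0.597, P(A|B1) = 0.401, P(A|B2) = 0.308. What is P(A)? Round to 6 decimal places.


P(A) = P(A|B1)*P(B1) + P(A|B2)*P(B2)
P(A|B1)*P(B1) = 0.401 * 0.403 = 0.161603
P(A|B2)*P(B2) = 0.308 * 0.597 = 0.183876
P(A) = 0.161603 + 0.183876 = 0.345479

0.345479


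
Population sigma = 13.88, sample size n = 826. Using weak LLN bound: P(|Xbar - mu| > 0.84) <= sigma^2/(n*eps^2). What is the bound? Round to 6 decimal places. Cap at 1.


bound = min(1, sigma^2/(n*eps^2))
sigma^2 = 13.88^2 = 192.6544
n*eps^2 = 826 * 0.84^2 = 826 * 0.7056 = 582.8256
sigma^2/(n*eps^2) = 192.6544 / 582.8256 ≈ 0.33055240

0.330552


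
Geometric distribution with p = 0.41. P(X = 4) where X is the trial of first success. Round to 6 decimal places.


P = (1-p)^(k-1) * p
(1-p)^(k-1) = 0.59^3 = 0.205379
P = 0.205379 * 0.41 = 0.08420539

0.084205


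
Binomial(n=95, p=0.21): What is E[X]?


E[X] = n*p = 95 * 0.21 = 19.95

19.95


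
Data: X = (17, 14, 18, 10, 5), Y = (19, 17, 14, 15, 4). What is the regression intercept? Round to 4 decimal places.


a = ybar - b*xbar, where b = sum((xi-xbar)(yi-ybar)) / sum((xi-xbar)^2)
n = 5, xbar = 64/5 = 12.8, ybar = 69/5 = 13.8
Sxy = sum((xi-xbar)(yi-ybar)) = 99.8
Sxx = sum((xi-xbar)^2) = 114.8
b = Sxy / Sxx = 499/574 ≈ 0.869338
a = 13.8 - 0.869338 * 12.8 = 767/287 ≈ 2.672474

2.6725


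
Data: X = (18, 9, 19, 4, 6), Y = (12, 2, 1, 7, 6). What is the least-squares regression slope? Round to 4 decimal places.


b = sum((xi-xbar)(yi-ybar)) / sum((xi-xbar)^2)
n = 5, xbar = 56/5 = 11.2, ybar = 28/5 = 5.6
Sxy = sum((xi-xbar)(yi-ybar)) = 3.4
Sxx = sum((xi-xbar)^2) = 190.8
b = Sxy / Sxx = 17/954 ≈ 0.017820

0.0178


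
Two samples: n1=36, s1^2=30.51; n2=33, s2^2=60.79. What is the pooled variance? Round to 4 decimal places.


sp^2 = ((n1-1)*s1^2 + (n2-1)*s2^2)/(n1+n2-2)
(n1-1)*s1^2 = 35 * 30.51 = 1067.85
(n2-1)*s2^2 = 32 * 60.79 = 1945.28
numerator = 1067.85 + 1945.28 = 3013.13
n1+n2-2 = 67
sp^2 = 3013.13 / 67 = 301313/6700 ≈ 44.972090

44.9721


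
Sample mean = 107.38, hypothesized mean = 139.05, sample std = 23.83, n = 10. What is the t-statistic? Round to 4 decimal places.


t = (xbar - mu0) / (s/sqrt(n))
xbar - mu0 = 107.38 - 139.05 = -31.67
sqrt(10) ≈ 3.16227766
s/sqrt(n) = 23.83 / 3.16227766 ≈ 7.53570766
t = -31.67 / 7.53570766 ≈ -4.202658

-4.2027


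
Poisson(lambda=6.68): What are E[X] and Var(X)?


E[X] = Var(X) = lambda = 6.68

6.68, 6.68


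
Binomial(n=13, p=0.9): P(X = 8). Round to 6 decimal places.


P = C(n,k) * p^k * (1-p)^(n-k)
C(13,8) = 1287
p^k = 0.9^8 ≈ 0.4304672
(1-p)^(n-k) = 0.1^5 = 0.00001
P = 1287 * 0.4304672 * 0.00001 ≈ 0.005540

0.005540


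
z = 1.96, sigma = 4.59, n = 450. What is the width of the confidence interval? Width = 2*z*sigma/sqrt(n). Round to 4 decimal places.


width = 2*z*sigma/sqrt(n)
2*z*sigma = 2 * 1.96 * 4.59 = 17.9928
sqrt(450) ≈ 21.213203
width = 17.9928 / 21.213203 ≈ 0.848189

0.8482


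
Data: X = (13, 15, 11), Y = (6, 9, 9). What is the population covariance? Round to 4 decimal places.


Cov = (1/n)*sum((xi-xbar)(yi-ybar))
n = 3, xbar = 39/3 = 13, ybar = 24/3 = 8
sum((xi-xbar)(yi-ybar)) = 0
Cov = 0 / 3 = 0

0.0000


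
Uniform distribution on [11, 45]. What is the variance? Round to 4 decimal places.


Var = (b-a)^2 / 12
(b-a)^2 = (45 - 11)^2 = 1156
Var = 1156/12 ≈ 96.333333

96.3333


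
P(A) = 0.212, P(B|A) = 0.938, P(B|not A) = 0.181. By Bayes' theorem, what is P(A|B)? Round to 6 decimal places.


P(A|B) = P(B|A)*P(A) / P(B), P(B) = P(B|A)*P(A) + P(B|not A)*P(not A)
P(B|A)*P(A) = 0.938 * 0.212 = 0.198856
P(B|not A)*P(not A) = 0.181 * 0.788 = 0.142628
P(B) = 0.198856 + 0.142628 = 0.341484
P(A|B) = 0.198856 / 0.341484 ≈ 0.58232889

0.582329


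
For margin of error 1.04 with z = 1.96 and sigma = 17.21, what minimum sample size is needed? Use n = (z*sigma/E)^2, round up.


z*sigma/E = 1.96 * 17.21 / 1.04 = 84329/2600 ≈ 32.434231
(z*sigma/E)^2 ≈ 1051.979326
round up: n = 1052

1052


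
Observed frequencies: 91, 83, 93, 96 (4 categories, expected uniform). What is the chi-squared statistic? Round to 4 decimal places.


chi2 = sum((O-E)^2/E), E = total/4
total = 363, E = 363/4 = 90.75
(91 - 90.75)^2 / 90.75 = 0.0625 / 90.75 = 1/1452 ≈ 0.000689
(83 - 90.75)^2 / 90.75 = 60.0625 / 90.75 = 961/1452 ≈ 0.661846
(93 - 90.75)^2 / 90.75 = 5.0625 / 90.75 = 27/484 ≈ 0.055785
(96 - 90.75)^2 / 90.75 = 27.5625 / 90.75 = 147/484 ≈ 0.303719
chi2 = 371/363 ≈ 1.022039

1.0220


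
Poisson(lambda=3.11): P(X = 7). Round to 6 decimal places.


P = e^(-lam) * lam^k / k!
e^(-3.11) ≈ 0.04460096
lam^k = 3.11^7 ≈ 2813.991124
k! = 7! = 5040
P = 0.04460096 * 2813.991124 / 5040 ≈ 0.024902

0.024902


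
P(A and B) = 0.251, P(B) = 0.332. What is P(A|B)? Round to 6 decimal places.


P(A|B) = P(A and B) / P(B) = 0.251 / 0.332 = 251/332 ≈ 0.75602410

0.756024


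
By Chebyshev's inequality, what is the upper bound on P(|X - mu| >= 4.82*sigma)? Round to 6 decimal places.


P <= 1/k^2
k^2 = 4.82^2 = 23.2324
1/k^2 = 1 / 23.2324 ≈ 0.04304334

0.043043


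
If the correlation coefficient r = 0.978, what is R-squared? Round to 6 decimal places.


R^2 = r^2 = (0.978)^2 = 0.956484

0.956484


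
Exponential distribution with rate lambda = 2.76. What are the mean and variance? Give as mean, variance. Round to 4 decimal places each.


mean = 1/lam, var = 1/lam^2
mean = 1 / 2.76 = 25/69 ≈ 0.362319
lam^2 = 2.76^2 = 7.6176
var = 1 / 7.6176 = 625/4761 ≈ 0.131275

0.3623, 0.1313


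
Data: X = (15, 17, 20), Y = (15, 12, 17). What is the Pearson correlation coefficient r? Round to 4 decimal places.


r = sum((xi-xbar)(yi-ybar)) / sqrt(sum((xi-xbar)^2) * sum((yi-ybar)^2))
n = 3, xbar = 52/3 ≈ 17.333333, ybar = 44/3 ≈ 14.666667
Sxy = sum((xi-xbar)(yi-ybar)) = 19/3 ≈ 6.333333
Sxx = sum((xi-xbar)^2) = 38/3 ≈ 12.666667
Syy = sum((yi-ybar)^2) = 38/3 ≈ 12.666667
sqrt(Sxx*Syy) = 38/3 ≈ 12.666667
r = Sxy / sqrt(Sxx*Syy) = 6.333333 / 12.666667 = 0.5

0.5000


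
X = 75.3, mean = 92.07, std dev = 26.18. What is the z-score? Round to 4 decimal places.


z = (X - mu) / sigma
X - mu = 75.3 - 92.07 = -16.77
z = -16.77 / 26.18 = -1677/2618 ≈ -0.640565

-0.6406


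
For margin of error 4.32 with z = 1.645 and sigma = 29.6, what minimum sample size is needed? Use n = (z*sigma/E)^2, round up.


z*sigma/E = 1.645 * 29.6 / 4.32 = 12173/1080 ≈ 11.271296
(z*sigma/E)^2 ≈ 127.042120
round up: n = 128

128


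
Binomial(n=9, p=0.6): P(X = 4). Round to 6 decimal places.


P = C(n,k) * p^k * (1-p)^(n-k)
C(9,4) = 126
p^k = 0.6^4 = 0.1296
(1-p)^(n-k) = 0.4^5 = 0.01024
P = 126 * 0.1296 * 0.01024 ≈ 0.167215

0.167215


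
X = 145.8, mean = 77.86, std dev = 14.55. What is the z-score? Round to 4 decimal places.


z = (X - mu) / sigma
X - mu = 145.8 - 77.86 = 67.94
z = 67.94 / 14.55 = 6794/1455 ≈ 4.669416

4.6694


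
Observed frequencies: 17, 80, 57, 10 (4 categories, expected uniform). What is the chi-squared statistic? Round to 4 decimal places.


chi2 = sum((O-E)^2/E), E = total/4
total = 164, E = 164/4 = 41
(17 - 41)^2 / 41 = 576 / 41 = 576/41 ≈ 14.048780
(80 - 41)^2 / 41 = 1521 / 41 = 1521/41 ≈ 37.097561
(57 - 41)^2 / 41 = 256 / 41 = 256/41 ≈ 6.243902
(10 - 41)^2 / 41 = 961 / 41 = 961/41 ≈ 23.439024
chi2 = 3314/41 ≈ 80.829268

80.8293


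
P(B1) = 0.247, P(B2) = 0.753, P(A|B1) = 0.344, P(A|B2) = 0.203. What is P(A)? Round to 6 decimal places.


P(A) = P(A|B1)*P(B1) + P(A|B2)*P(B2)
P(A|B1)*P(B1) = 0.344 * 0.247 = 0.084968
P(A|B2)*P(B2) = 0.203 * 0.753 = 0.152859
P(A) = 0.084968 + 0.152859 = 0.237827

0.237827
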